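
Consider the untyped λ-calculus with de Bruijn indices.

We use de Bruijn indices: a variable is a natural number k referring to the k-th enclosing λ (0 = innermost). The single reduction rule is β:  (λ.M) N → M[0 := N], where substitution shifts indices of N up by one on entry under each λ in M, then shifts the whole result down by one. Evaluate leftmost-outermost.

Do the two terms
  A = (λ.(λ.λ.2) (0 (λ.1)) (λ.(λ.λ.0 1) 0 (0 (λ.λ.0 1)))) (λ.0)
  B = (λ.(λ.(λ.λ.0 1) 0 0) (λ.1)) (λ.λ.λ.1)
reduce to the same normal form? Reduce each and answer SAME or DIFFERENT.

Answer: DIFFERENT — A ⇓ λ.0, B ⇓ λ.λ.λ.1

Derivation:
Term A:
  start: (λ.(λ.λ.2) (0 (λ.1)) (λ.(λ.λ.0 1) 0 (0 (λ.λ.0 1)))) (λ.0)
  step 1: (λ.λ.λ.0) ((λ.0) (λ.λ.0)) (λ.(λ.λ.0 1) 0 (0 (λ.λ.0 1)))
  step 2: (λ.λ.0) (λ.(λ.λ.0 1) 0 (0 (λ.λ.0 1)))
  step 3: λ.0

Term B:
  start: (λ.(λ.(λ.λ.0 1) 0 0) (λ.1)) (λ.λ.λ.1)
  step 1: (λ.(λ.λ.0 1) 0 0) (λ.λ.λ.λ.1)
  step 2: (λ.λ.0 1) (λ.λ.λ.λ.1) (λ.λ.λ.λ.1)
  step 3: (λ.0 (λ.λ.λ.λ.1)) (λ.λ.λ.λ.1)
  step 4: (λ.λ.λ.λ.1) (λ.λ.λ.λ.1)
  step 5: λ.λ.λ.1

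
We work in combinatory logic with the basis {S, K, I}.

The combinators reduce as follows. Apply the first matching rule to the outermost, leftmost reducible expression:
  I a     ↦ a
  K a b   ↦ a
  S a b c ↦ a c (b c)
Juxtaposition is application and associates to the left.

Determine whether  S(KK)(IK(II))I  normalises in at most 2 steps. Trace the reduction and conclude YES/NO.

  start: S(KK)(IK(II))I
  [1] KKI(IK(II)I)
  [2] K(IK(II)I)

Answer: NO — after 2 steps the term is K(IK(II)I), not yet normal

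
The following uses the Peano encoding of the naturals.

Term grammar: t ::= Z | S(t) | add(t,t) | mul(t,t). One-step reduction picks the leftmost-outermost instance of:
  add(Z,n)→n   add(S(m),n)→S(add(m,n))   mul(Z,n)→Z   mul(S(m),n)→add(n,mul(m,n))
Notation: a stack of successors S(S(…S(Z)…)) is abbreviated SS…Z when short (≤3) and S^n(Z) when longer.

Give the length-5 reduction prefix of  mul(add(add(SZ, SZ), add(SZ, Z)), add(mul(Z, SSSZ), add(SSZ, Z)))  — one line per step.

Answer: after 5 steps: add(add(SSZ, Z), mul(add(add(Z, SZ), add(SZ, Z)), add(mul(Z, SSSZ), add(SSZ, Z))))

Working:
  start: mul(add(add(SZ, SZ), add(SZ, Z)), add(mul(Z, SSSZ), add(SSZ, Z)))
  [1] mul(add(S(add(Z, SZ)), add(SZ, Z)), add(mul(Z, SSSZ), add(SSZ, Z)))
  [2] mul(S(add(add(Z, SZ), add(SZ, Z))), add(mul(Z, SSSZ), add(SSZ, Z)))
  [3] add(add(mul(Z, SSSZ), add(SSZ, Z)), mul(add(add(Z, SZ), add(SZ, Z)), add(mul(Z, SSSZ), add(SSZ, Z))))
  [4] add(add(Z, add(SSZ, Z)), mul(add(add(Z, SZ), add(SZ, Z)), add(mul(Z, SSSZ), add(SSZ, Z))))
  [5] add(add(SSZ, Z), mul(add(add(Z, SZ), add(SZ, Z)), add(mul(Z, SSSZ), add(SSZ, Z))))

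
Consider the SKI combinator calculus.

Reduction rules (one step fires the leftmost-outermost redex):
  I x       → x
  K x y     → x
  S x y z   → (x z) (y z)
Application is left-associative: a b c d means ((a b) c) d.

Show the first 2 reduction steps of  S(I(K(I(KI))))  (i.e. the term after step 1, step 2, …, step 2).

  start: S(I(K(I(KI))))
  →1  S(K(I(KI)))
  →2  S(K(KI))

Answer: after 2 steps: S(K(KI))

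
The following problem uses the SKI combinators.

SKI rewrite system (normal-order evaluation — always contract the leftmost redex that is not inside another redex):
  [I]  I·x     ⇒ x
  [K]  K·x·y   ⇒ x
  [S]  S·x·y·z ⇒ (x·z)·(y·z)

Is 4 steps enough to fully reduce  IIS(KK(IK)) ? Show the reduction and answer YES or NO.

  start: IIS(KK(IK))
  step 1: IS(KK(IK))
  step 2: S(KK(IK))
  step 3: SK

Answer: YES — reaches normal form SK in 3 ≤ 4 steps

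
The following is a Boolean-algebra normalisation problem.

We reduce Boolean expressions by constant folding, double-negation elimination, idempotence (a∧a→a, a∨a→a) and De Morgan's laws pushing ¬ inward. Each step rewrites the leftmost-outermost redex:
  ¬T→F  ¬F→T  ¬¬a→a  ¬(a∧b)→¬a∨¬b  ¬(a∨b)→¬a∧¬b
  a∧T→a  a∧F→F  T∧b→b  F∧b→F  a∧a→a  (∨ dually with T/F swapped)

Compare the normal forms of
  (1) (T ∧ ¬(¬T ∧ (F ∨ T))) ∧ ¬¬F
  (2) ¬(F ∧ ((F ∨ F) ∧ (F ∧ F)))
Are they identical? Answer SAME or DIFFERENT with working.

Answer: DIFFERENT — A ⇓ F, B ⇓ T

Working:
Term A:
  start: (T ∧ ¬(¬T ∧ (F ∨ T))) ∧ ¬¬F
  [1] ¬(¬T ∧ (F ∨ T)) ∧ ¬¬F
  [2] (¬¬T ∨ ¬(F ∨ T)) ∧ ¬¬F
  [3] (T ∨ ¬(F ∨ T)) ∧ ¬¬F
  [4] T ∧ ¬¬F
  [5] ¬¬F
  [6] F

Term B:
  start: ¬(F ∧ ((F ∨ F) ∧ (F ∧ F)))
  [1] ¬F ∨ ¬((F ∨ F) ∧ (F ∧ F))
  [2] T ∨ ¬((F ∨ F) ∧ (F ∧ F))
  [3] T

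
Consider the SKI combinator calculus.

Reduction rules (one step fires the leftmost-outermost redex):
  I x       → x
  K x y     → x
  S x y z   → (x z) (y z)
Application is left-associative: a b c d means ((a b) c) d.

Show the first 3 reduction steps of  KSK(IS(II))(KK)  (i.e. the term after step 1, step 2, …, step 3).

  start: KSK(IS(II))(KK)
  [1] S(IS(II))(KK)
  [2] S(S(II))(KK)
  [3] S(SI)(KK)

Answer: after 3 steps: S(SI)(KK)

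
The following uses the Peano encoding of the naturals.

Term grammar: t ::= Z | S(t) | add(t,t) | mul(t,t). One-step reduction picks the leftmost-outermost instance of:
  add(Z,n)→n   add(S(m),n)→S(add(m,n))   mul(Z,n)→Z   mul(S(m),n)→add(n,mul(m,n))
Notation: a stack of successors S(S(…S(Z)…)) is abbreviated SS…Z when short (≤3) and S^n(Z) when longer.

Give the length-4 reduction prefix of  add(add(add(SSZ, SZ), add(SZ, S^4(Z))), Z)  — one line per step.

  start: add(add(add(SSZ, SZ), add(SZ, S^4(Z))), Z)
  →1  add(add(S(add(SZ, SZ)), add(SZ, S^4(Z))), Z)
  →2  add(S(add(add(SZ, SZ), add(SZ, S^4(Z)))), Z)
  →3  S(add(add(add(SZ, SZ), add(SZ, S^4(Z))), Z))
  →4  S(add(add(S(add(Z, SZ)), add(SZ, S^4(Z))), Z))

Answer: after 4 steps: S(add(add(S(add(Z, SZ)), add(SZ, S^4(Z))), Z))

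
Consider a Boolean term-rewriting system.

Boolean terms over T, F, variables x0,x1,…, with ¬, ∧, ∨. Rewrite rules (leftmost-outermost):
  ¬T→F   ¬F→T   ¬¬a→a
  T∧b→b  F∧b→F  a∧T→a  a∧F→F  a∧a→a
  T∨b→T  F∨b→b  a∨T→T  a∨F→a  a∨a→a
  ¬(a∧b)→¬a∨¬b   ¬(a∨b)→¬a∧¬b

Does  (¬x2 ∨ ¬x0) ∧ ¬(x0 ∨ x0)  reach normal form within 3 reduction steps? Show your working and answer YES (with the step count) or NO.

Answer: YES — reaches normal form (¬x2 ∨ ¬x0) ∧ ¬x0 in 2 ≤ 3 steps

Derivation:
  start: (¬x2 ∨ ¬x0) ∧ ¬(x0 ∨ x0)
  [1] (¬x2 ∨ ¬x0) ∧ (¬x0 ∧ ¬x0)
  [2] (¬x2 ∨ ¬x0) ∧ ¬x0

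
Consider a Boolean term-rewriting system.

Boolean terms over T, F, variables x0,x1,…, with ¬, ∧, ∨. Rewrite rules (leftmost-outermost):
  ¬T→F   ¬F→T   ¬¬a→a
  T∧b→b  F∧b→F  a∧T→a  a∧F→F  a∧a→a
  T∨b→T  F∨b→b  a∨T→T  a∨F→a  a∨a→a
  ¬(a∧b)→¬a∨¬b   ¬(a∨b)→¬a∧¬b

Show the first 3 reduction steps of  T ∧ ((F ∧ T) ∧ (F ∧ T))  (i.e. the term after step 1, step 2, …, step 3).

  start: T ∧ ((F ∧ T) ∧ (F ∧ T))
  →1  (F ∧ T) ∧ (F ∧ T)
  →2  F ∧ T
  →3  F

Answer: after 3 steps: F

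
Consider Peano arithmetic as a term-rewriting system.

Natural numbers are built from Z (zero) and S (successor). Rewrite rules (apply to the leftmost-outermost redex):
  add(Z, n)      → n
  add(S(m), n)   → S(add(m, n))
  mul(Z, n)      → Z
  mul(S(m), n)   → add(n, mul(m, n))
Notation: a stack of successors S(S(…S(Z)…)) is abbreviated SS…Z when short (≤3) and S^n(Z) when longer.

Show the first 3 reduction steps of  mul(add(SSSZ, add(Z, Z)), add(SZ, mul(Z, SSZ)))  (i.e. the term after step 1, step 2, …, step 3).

  start: mul(add(SSSZ, add(Z, Z)), add(SZ, mul(Z, SSZ)))
  →1  mul(S(add(SSZ, add(Z, Z))), add(SZ, mul(Z, SSZ)))
  →2  add(add(SZ, mul(Z, SSZ)), mul(add(SSZ, add(Z, Z)), add(SZ, mul(Z, SSZ))))
  →3  add(S(add(Z, mul(Z, SSZ))), mul(add(SSZ, add(Z, Z)), add(SZ, mul(Z, SSZ))))

Answer: after 3 steps: add(S(add(Z, mul(Z, SSZ))), mul(add(SSZ, add(Z, Z)), add(SZ, mul(Z, SSZ))))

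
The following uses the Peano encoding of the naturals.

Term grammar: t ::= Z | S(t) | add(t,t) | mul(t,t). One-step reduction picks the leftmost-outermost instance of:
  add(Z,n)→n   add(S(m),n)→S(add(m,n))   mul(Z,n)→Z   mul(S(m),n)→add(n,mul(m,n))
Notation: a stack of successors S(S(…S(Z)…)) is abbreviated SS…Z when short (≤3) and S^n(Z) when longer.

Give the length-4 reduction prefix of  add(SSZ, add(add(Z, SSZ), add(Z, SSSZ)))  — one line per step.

Answer: after 4 steps: S(S(add(SSZ, add(Z, SSSZ))))

Working:
  start: add(SSZ, add(add(Z, SSZ), add(Z, SSSZ)))
  [1] S(add(SZ, add(add(Z, SSZ), add(Z, SSSZ))))
  [2] S(S(add(Z, add(add(Z, SSZ), add(Z, SSSZ)))))
  [3] S(S(add(add(Z, SSZ), add(Z, SSSZ))))
  [4] S(S(add(SSZ, add(Z, SSSZ))))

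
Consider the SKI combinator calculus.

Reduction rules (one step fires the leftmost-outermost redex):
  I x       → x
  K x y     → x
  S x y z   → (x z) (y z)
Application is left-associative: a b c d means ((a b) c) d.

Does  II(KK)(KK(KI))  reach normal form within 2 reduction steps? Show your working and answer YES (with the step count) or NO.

Answer: NO — after 2 steps the term is KK(KK(KI)), not yet normal

Derivation:
  start: II(KK)(KK(KI))
  [1] I(KK)(KK(KI))
  [2] KK(KK(KI))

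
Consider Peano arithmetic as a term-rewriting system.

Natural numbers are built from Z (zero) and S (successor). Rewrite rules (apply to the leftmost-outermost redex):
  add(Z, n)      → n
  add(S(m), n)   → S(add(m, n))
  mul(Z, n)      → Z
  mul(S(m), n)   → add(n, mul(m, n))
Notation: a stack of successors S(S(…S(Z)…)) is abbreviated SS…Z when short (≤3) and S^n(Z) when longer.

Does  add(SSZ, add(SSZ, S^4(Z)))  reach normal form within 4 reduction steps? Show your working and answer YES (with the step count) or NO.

Answer: NO — after 4 steps the term is S(S(S(add(SZ, S^4(Z))))), not yet normal

Reduction:
  start: add(SSZ, add(SSZ, S^4(Z)))
  step 1: S(add(SZ, add(SSZ, S^4(Z))))
  step 2: S(S(add(Z, add(SSZ, S^4(Z)))))
  step 3: S(S(add(SSZ, S^4(Z))))
  step 4: S(S(S(add(SZ, S^4(Z)))))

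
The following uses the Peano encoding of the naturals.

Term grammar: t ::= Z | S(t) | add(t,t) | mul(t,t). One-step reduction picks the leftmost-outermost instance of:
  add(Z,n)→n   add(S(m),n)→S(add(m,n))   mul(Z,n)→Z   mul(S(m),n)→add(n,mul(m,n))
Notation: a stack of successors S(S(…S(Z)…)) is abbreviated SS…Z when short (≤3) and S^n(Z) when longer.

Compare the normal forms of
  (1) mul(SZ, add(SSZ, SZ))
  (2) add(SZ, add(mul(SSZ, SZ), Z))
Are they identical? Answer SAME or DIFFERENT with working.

Term A:
  start: mul(SZ, add(SSZ, SZ))
  →1  add(add(SSZ, SZ), mul(Z, add(SSZ, SZ)))
  →2  add(S(add(SZ, SZ)), mul(Z, add(SSZ, SZ)))
  →3  S(add(add(SZ, SZ), mul(Z, add(SSZ, SZ))))
  →4  S(add(S(add(Z, SZ)), mul(Z, add(SSZ, SZ))))
  →5  S(S(add(add(Z, SZ), mul(Z, add(SSZ, SZ)))))
  →6  S(S(add(SZ, mul(Z, add(SSZ, SZ)))))
  →7  S(S(S(add(Z, mul(Z, add(SSZ, SZ))))))
  →8  S(S(S(mul(Z, add(SSZ, SZ)))))
  →9  SSSZ

Term B:
  start: add(SZ, add(mul(SSZ, SZ), Z))
  →1  S(add(Z, add(mul(SSZ, SZ), Z)))
  →2  S(add(mul(SSZ, SZ), Z))
  →3  S(add(add(SZ, mul(SZ, SZ)), Z))
  →4  S(add(S(add(Z, mul(SZ, SZ))), Z))
  →5  S(S(add(add(Z, mul(SZ, SZ)), Z)))
  →6  S(S(add(mul(SZ, SZ), Z)))
  →7  S(S(add(add(SZ, mul(Z, SZ)), Z)))
  →8  S(S(add(S(add(Z, mul(Z, SZ))), Z)))
  →9  S(S(S(add(add(Z, mul(Z, SZ)), Z))))
  →10  S(S(S(add(mul(Z, SZ), Z))))
  →11  S(S(S(add(Z, Z))))
  →12  SSSZ

Answer: SAME — A ⇓ SSSZ, B ⇓ SSSZ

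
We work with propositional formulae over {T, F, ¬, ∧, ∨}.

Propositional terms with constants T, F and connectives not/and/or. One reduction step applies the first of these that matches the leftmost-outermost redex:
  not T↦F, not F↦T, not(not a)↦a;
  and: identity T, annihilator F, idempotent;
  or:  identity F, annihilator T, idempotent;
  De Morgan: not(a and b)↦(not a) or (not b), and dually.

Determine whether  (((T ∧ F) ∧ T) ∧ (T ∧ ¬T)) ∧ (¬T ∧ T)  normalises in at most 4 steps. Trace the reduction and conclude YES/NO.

  start: (((T ∧ F) ∧ T) ∧ (T ∧ ¬T)) ∧ (¬T ∧ T)
  →1  ((T ∧ F) ∧ (T ∧ ¬T)) ∧ (¬T ∧ T)
  →2  (F ∧ (T ∧ ¬T)) ∧ (¬T ∧ T)
  →3  F ∧ (¬T ∧ T)
  →4  F

Answer: YES — reaches normal form F in 4 ≤ 4 steps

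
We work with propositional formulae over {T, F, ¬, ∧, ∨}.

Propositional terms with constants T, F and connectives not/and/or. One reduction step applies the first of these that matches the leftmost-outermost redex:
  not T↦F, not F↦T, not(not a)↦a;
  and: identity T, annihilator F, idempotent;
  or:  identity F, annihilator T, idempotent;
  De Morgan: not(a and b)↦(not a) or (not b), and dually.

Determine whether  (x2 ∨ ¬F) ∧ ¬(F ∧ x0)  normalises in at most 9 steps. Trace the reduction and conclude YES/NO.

Answer: YES — reaches normal form T in 6 ≤ 9 steps

Working:
  start: (x2 ∨ ¬F) ∧ ¬(F ∧ x0)
  [1] (x2 ∨ T) ∧ ¬(F ∧ x0)
  [2] T ∧ ¬(F ∧ x0)
  [3] ¬(F ∧ x0)
  [4] ¬F ∨ ¬x0
  [5] T ∨ ¬x0
  [6] T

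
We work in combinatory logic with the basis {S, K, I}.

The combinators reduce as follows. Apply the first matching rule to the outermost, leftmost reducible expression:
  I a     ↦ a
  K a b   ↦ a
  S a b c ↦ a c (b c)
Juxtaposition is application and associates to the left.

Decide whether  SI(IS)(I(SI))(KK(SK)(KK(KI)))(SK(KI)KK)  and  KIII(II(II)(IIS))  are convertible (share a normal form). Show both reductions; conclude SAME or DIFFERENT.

Term A:
  start: SI(IS)(I(SI))(KK(SK)(KK(KI)))(SK(KI)KK)
  step 1: I(I(SI))(IS(I(SI)))(KK(SK)(KK(KI)))(SK(KI)KK)
  step 2: I(SI)(IS(I(SI)))(KK(SK)(KK(KI)))(SK(KI)KK)
  step 3: SI(IS(I(SI)))(KK(SK)(KK(KI)))(SK(KI)KK)
  step 4: I(KK(SK)(KK(KI)))(IS(I(SI))(KK(SK)(KK(KI))))(SK(KI)KK)
  step 5: KK(SK)(KK(KI))(IS(I(SI))(KK(SK)(KK(KI))))(SK(KI)KK)
  step 6: K(KK(KI))(IS(I(SI))(KK(SK)(KK(KI))))(SK(KI)KK)
  step 7: KK(KI)(SK(KI)KK)
  step 8: K(SK(KI)KK)
  step 9: K(KK(KIK)K)
  step 10: K(KK)

Term B:
  start: KIII(II(II)(IIS))
  step 1: II(II(II)(IIS))
  step 2: I(II(II)(IIS))
  step 3: II(II)(IIS)
  step 4: I(II)(IIS)
  step 5: II(IIS)
  step 6: I(IIS)
  step 7: IIS
  step 8: IS
  step 9: S

Answer: DIFFERENT — A ⇓ K(KK), B ⇓ S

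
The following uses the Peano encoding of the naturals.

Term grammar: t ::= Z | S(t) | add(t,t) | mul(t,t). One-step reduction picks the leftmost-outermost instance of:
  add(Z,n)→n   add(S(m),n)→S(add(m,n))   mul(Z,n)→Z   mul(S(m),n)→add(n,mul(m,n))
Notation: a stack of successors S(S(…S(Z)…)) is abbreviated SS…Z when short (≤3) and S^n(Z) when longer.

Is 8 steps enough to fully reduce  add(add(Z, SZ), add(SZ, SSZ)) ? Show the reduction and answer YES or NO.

  start: add(add(Z, SZ), add(SZ, SSZ))
  [1] add(SZ, add(SZ, SSZ))
  [2] S(add(Z, add(SZ, SSZ)))
  [3] S(add(SZ, SSZ))
  [4] S(S(add(Z, SSZ)))
  [5] S^4(Z)

Answer: YES — reaches normal form S^4(Z) in 5 ≤ 8 steps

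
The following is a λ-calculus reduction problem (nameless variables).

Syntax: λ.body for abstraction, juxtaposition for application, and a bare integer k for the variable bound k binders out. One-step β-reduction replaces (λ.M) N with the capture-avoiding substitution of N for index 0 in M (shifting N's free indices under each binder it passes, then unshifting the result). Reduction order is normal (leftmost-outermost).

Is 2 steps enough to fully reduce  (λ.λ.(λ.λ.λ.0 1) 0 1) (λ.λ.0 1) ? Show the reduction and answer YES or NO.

  start: (λ.λ.(λ.λ.λ.0 1) 0 1) (λ.λ.0 1)
  →1  λ.(λ.λ.λ.0 1) 0 (λ.λ.0 1)
  →2  λ.(λ.λ.0 1) (λ.λ.0 1)

Answer: NO — after 2 steps the term is λ.(λ.λ.0 1) (λ.λ.0 1), not yet normal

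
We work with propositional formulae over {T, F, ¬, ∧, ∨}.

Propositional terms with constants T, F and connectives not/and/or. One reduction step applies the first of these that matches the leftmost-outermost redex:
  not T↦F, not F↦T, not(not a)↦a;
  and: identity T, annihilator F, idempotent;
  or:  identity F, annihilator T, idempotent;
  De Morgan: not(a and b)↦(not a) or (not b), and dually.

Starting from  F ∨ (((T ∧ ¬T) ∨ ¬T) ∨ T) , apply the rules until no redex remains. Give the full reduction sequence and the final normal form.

Answer: normal form = T  (in 2 steps)

Working:
  start: F ∨ (((T ∧ ¬T) ∨ ¬T) ∨ T)
  →1  ((T ∧ ¬T) ∨ ¬T) ∨ T
  →2  T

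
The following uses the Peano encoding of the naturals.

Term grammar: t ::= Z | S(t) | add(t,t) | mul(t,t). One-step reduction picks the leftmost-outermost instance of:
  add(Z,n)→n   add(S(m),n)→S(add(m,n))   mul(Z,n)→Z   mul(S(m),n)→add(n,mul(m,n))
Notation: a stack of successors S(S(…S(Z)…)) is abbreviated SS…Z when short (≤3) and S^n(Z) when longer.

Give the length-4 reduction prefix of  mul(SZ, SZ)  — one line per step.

Answer: after 4 steps: SZ

Derivation:
  start: mul(SZ, SZ)
  →1  add(SZ, mul(Z, SZ))
  →2  S(add(Z, mul(Z, SZ)))
  →3  S(mul(Z, SZ))
  →4  SZ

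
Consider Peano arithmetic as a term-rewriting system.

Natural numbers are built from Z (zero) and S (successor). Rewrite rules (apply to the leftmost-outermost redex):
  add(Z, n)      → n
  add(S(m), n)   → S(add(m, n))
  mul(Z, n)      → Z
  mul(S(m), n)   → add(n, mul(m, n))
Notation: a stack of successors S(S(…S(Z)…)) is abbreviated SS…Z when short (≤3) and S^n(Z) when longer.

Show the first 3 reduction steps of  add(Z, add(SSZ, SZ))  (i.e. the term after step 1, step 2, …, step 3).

Answer: after 3 steps: S(S(add(Z, SZ)))

Reduction:
  start: add(Z, add(SSZ, SZ))
  →1  add(SSZ, SZ)
  →2  S(add(SZ, SZ))
  →3  S(S(add(Z, SZ)))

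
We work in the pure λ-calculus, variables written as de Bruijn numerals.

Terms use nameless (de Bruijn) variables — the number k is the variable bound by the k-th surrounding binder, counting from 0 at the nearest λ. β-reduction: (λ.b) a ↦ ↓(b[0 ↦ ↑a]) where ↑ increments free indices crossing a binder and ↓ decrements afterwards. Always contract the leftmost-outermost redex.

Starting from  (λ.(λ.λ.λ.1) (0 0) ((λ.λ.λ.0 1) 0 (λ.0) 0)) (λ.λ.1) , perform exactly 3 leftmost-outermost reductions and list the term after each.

Answer: after 3 steps: λ.(λ.λ.λ.0 1) (λ.λ.1) (λ.0) (λ.λ.1)

Reduction:
  start: (λ.(λ.λ.λ.1) (0 0) ((λ.λ.λ.0 1) 0 (λ.0) 0)) (λ.λ.1)
  →1  (λ.λ.λ.1) ((λ.λ.1) (λ.λ.1)) ((λ.λ.λ.0 1) (λ.λ.1) (λ.0) (λ.λ.1))
  →2  (λ.λ.1) ((λ.λ.λ.0 1) (λ.λ.1) (λ.0) (λ.λ.1))
  →3  λ.(λ.λ.λ.0 1) (λ.λ.1) (λ.0) (λ.λ.1)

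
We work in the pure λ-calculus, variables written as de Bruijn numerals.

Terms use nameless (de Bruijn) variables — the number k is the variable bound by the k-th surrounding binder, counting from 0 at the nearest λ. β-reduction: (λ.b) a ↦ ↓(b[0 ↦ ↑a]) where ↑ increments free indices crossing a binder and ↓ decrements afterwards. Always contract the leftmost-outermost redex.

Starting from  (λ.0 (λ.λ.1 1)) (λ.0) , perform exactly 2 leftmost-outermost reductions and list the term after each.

Answer: after 2 steps: λ.λ.1 1

Derivation:
  start: (λ.0 (λ.λ.1 1)) (λ.0)
  →1  (λ.0) (λ.λ.1 1)
  →2  λ.λ.1 1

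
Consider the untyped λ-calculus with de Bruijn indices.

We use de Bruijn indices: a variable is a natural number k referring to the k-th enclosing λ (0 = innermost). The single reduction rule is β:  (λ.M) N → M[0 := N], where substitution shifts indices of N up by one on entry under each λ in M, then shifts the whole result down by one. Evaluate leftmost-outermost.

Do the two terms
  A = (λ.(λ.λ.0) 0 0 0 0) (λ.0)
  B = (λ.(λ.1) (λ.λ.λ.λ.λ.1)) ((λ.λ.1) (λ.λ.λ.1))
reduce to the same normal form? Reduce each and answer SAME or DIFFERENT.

Answer: DIFFERENT — A ⇓ λ.0, B ⇓ λ.λ.λ.λ.1

Working:
Term A:
  start: (λ.(λ.λ.0) 0 0 0 0) (λ.0)
  [1] (λ.λ.0) (λ.0) (λ.0) (λ.0) (λ.0)
  [2] (λ.0) (λ.0) (λ.0) (λ.0)
  [3] (λ.0) (λ.0) (λ.0)
  [4] (λ.0) (λ.0)
  [5] λ.0

Term B:
  start: (λ.(λ.1) (λ.λ.λ.λ.λ.1)) ((λ.λ.1) (λ.λ.λ.1))
  [1] (λ.(λ.λ.1) (λ.λ.λ.1)) (λ.λ.λ.λ.λ.1)
  [2] (λ.λ.1) (λ.λ.λ.1)
  [3] λ.λ.λ.λ.1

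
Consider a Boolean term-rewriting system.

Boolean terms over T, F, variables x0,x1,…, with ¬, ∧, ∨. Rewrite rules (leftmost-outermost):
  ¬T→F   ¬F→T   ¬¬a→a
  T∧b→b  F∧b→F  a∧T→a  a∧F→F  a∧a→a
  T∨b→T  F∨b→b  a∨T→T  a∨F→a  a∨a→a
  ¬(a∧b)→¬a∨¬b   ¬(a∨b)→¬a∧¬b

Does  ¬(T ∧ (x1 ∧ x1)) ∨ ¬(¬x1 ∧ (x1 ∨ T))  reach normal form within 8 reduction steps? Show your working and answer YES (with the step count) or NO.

  start: ¬(T ∧ (x1 ∧ x1)) ∨ ¬(¬x1 ∧ (x1 ∨ T))
  →1  (¬T ∨ ¬(x1 ∧ x1)) ∨ ¬(¬x1 ∧ (x1 ∨ T))
  →2  (F ∨ ¬(x1 ∧ x1)) ∨ ¬(¬x1 ∧ (x1 ∨ T))
  →3  ¬(x1 ∧ x1) ∨ ¬(¬x1 ∧ (x1 ∨ T))
  →4  (¬x1 ∨ ¬x1) ∨ ¬(¬x1 ∧ (x1 ∨ T))
  →5  ¬x1 ∨ ¬(¬x1 ∧ (x1 ∨ T))
  →6  ¬x1 ∨ (¬¬x1 ∨ ¬(x1 ∨ T))
  →7  ¬x1 ∨ (x1 ∨ ¬(x1 ∨ T))
  →8  ¬x1 ∨ (x1 ∨ (¬x1 ∧ ¬T))

Answer: NO — after 8 steps the term is ¬x1 ∨ (x1 ∨ (¬x1 ∧ ¬T)), not yet normal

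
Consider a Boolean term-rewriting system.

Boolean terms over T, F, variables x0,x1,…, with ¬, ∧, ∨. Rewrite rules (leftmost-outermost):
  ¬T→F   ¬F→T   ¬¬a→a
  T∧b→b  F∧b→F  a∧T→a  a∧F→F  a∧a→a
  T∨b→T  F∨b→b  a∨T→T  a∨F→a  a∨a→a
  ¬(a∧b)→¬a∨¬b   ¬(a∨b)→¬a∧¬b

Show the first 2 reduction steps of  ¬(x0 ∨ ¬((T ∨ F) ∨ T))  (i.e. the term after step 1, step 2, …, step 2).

  start: ¬(x0 ∨ ¬((T ∨ F) ∨ T))
  →1  ¬x0 ∧ ¬¬((T ∨ F) ∨ T)
  →2  ¬x0 ∧ ((T ∨ F) ∨ T)

Answer: after 2 steps: ¬x0 ∧ ((T ∨ F) ∨ T)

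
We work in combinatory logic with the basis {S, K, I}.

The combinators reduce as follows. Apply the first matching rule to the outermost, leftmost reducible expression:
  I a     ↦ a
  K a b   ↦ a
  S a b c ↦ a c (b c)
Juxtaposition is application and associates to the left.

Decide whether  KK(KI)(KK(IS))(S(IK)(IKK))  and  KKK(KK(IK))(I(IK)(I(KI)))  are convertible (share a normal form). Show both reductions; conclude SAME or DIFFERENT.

Answer: SAME — A ⇓ K, B ⇓ K

Reduction:
Term A:
  start: KK(KI)(KK(IS))(S(IK)(IKK))
  →1  K(KK(IS))(S(IK)(IKK))
  →2  KK(IS)
  →3  K

Term B:
  start: KKK(KK(IK))(I(IK)(I(KI)))
  →1  K(KK(IK))(I(IK)(I(KI)))
  →2  KK(IK)
  →3  K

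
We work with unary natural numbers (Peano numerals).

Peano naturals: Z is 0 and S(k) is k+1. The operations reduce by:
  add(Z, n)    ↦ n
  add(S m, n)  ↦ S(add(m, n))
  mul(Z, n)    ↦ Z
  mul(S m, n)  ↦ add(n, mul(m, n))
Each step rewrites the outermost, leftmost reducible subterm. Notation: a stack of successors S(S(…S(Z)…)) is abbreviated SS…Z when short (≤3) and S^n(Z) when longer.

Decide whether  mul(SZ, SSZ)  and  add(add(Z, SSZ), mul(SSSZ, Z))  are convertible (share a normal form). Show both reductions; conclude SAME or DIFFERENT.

Term A:
  start: mul(SZ, SSZ)
  step 1: add(SSZ, mul(Z, SSZ))
  step 2: S(add(SZ, mul(Z, SSZ)))
  step 3: S(S(add(Z, mul(Z, SSZ))))
  step 4: S(S(mul(Z, SSZ)))
  step 5: SSZ

Term B:
  start: add(add(Z, SSZ), mul(SSSZ, Z))
  step 1: add(SSZ, mul(SSSZ, Z))
  step 2: S(add(SZ, mul(SSSZ, Z)))
  step 3: S(S(add(Z, mul(SSSZ, Z))))
  step 4: S(S(mul(SSSZ, Z)))
  step 5: S(S(add(Z, mul(SSZ, Z))))
  step 6: S(S(mul(SSZ, Z)))
  step 7: S(S(add(Z, mul(SZ, Z))))
  step 8: S(S(mul(SZ, Z)))
  step 9: S(S(add(Z, mul(Z, Z))))
  step 10: S(S(mul(Z, Z)))
  step 11: SSZ

Answer: SAME — A ⇓ SSZ, B ⇓ SSZ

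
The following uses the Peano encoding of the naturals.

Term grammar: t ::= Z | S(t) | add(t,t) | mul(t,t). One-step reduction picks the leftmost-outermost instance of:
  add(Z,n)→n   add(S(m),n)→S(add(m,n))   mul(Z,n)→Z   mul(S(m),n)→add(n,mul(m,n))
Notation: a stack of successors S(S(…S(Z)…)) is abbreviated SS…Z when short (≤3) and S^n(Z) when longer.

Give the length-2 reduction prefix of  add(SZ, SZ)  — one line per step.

Answer: after 2 steps: SSZ

Working:
  start: add(SZ, SZ)
  →1  S(add(Z, SZ))
  →2  SSZ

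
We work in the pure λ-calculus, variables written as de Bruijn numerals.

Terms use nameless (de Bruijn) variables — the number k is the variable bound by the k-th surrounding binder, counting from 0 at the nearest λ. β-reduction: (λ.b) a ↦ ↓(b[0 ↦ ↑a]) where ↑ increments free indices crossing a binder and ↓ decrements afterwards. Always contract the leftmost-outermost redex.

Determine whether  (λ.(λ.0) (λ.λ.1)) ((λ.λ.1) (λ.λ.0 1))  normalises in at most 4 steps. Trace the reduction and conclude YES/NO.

  start: (λ.(λ.0) (λ.λ.1)) ((λ.λ.1) (λ.λ.0 1))
  step 1: (λ.0) (λ.λ.1)
  step 2: λ.λ.1

Answer: YES — reaches normal form λ.λ.1 in 2 ≤ 4 steps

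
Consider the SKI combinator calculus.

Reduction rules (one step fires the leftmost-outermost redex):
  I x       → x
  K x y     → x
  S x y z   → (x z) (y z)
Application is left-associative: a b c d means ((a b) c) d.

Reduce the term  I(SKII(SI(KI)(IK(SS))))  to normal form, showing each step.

Answer: normal form = SS  (in 8 steps)

Reduction:
  start: I(SKII(SI(KI)(IK(SS))))
  step 1: SKII(SI(KI)(IK(SS)))
  step 2: KI(II)(SI(KI)(IK(SS)))
  step 3: I(SI(KI)(IK(SS)))
  step 4: SI(KI)(IK(SS))
  step 5: I(IK(SS))(KI(IK(SS)))
  step 6: IK(SS)(KI(IK(SS)))
  step 7: K(SS)(KI(IK(SS)))
  step 8: SS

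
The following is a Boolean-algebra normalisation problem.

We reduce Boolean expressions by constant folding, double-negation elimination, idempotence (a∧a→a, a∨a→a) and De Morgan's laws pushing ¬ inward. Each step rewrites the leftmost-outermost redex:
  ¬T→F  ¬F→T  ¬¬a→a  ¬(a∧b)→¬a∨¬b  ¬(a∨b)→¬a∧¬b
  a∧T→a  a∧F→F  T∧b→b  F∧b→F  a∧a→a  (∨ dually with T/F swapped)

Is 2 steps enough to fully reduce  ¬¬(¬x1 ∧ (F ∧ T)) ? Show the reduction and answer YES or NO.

Answer: NO — after 2 steps the term is ¬x1 ∧ F, not yet normal

Reduction:
  start: ¬¬(¬x1 ∧ (F ∧ T))
  →1  ¬x1 ∧ (F ∧ T)
  →2  ¬x1 ∧ F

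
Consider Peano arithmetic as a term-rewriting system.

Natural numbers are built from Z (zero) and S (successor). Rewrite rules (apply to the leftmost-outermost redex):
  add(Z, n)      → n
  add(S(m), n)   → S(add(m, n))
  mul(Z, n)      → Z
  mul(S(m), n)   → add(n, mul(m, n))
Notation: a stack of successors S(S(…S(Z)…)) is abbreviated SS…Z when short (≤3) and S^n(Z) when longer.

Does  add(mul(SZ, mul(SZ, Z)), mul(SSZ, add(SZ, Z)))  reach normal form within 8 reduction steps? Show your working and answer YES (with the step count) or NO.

  start: add(mul(SZ, mul(SZ, Z)), mul(SSZ, add(SZ, Z)))
  [1] add(add(mul(SZ, Z), mul(Z, mul(SZ, Z))), mul(SSZ, add(SZ, Z)))
  [2] add(add(add(Z, mul(Z, Z)), mul(Z, mul(SZ, Z))), mul(SSZ, add(SZ, Z)))
  [3] add(add(mul(Z, Z), mul(Z, mul(SZ, Z))), mul(SSZ, add(SZ, Z)))
  [4] add(add(Z, mul(Z, mul(SZ, Z))), mul(SSZ, add(SZ, Z)))
  [5] add(mul(Z, mul(SZ, Z)), mul(SSZ, add(SZ, Z)))
  [6] add(Z, mul(SSZ, add(SZ, Z)))
  [7] mul(SSZ, add(SZ, Z))
  [8] add(add(SZ, Z), mul(SZ, add(SZ, Z)))

Answer: NO — after 8 steps the term is add(add(SZ, Z), mul(SZ, add(SZ, Z))), not yet normal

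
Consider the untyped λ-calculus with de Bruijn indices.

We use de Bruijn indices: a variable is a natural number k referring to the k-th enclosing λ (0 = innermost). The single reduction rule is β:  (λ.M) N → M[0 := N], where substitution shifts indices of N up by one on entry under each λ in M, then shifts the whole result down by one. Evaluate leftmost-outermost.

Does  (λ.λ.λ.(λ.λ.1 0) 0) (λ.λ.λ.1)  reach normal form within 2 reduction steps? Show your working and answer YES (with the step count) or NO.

  start: (λ.λ.λ.(λ.λ.1 0) 0) (λ.λ.λ.1)
  [1] λ.λ.(λ.λ.1 0) 0
  [2] λ.λ.λ.1 0

Answer: YES — reaches normal form λ.λ.λ.1 0 in 2 ≤ 2 steps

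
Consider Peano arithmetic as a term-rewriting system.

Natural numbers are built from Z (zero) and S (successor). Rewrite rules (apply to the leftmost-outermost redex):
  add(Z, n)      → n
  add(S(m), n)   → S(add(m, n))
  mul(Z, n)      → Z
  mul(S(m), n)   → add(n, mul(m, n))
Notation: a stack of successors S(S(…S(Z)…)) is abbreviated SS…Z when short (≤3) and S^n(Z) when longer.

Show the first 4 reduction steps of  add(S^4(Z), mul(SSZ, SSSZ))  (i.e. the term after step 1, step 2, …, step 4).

Answer: after 4 steps: S(S(S(S(add(Z, mul(SSZ, SSSZ))))))

Reduction:
  start: add(S^4(Z), mul(SSZ, SSSZ))
  →1  S(add(SSSZ, mul(SSZ, SSSZ)))
  →2  S(S(add(SSZ, mul(SSZ, SSSZ))))
  →3  S(S(S(add(SZ, mul(SSZ, SSSZ)))))
  →4  S(S(S(S(add(Z, mul(SSZ, SSSZ))))))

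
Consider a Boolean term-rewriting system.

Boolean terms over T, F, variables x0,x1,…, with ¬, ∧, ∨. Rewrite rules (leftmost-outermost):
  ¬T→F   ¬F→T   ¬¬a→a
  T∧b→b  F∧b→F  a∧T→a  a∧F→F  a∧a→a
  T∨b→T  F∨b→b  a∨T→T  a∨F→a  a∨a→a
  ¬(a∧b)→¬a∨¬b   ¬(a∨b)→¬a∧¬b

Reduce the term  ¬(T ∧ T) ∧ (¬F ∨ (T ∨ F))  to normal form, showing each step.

  start: ¬(T ∧ T) ∧ (¬F ∨ (T ∨ F))
  →1  (¬T ∨ ¬T) ∧ (¬F ∨ (T ∨ F))
  →2  ¬T ∧ (¬F ∨ (T ∨ F))
  →3  F ∧ (¬F ∨ (T ∨ F))
  →4  F

Answer: normal form = F  (in 4 steps)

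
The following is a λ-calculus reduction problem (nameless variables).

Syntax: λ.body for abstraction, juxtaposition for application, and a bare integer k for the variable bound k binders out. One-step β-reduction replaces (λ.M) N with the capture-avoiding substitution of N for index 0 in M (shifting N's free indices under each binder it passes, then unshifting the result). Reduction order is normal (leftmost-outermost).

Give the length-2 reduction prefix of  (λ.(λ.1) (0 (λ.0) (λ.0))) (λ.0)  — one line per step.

  start: (λ.(λ.1) (0 (λ.0) (λ.0))) (λ.0)
  [1] (λ.λ.0) ((λ.0) (λ.0) (λ.0))
  [2] λ.0

Answer: after 2 steps: λ.0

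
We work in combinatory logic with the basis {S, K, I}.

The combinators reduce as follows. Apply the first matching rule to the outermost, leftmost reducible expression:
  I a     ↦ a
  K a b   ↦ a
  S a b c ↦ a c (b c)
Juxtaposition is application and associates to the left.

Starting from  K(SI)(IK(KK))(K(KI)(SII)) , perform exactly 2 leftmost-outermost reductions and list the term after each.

Answer: after 2 steps: SI(KI)

Working:
  start: K(SI)(IK(KK))(K(KI)(SII))
  step 1: SI(K(KI)(SII))
  step 2: SI(KI)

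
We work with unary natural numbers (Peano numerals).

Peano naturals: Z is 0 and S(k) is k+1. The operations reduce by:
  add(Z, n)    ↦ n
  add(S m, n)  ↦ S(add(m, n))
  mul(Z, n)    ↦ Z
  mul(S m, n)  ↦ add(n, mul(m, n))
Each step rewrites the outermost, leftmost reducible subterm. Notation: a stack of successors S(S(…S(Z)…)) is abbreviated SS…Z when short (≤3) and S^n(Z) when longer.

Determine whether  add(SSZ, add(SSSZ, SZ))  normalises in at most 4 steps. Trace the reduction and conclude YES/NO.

  start: add(SSZ, add(SSSZ, SZ))
  step 1: S(add(SZ, add(SSSZ, SZ)))
  step 2: S(S(add(Z, add(SSSZ, SZ))))
  step 3: S(S(add(SSSZ, SZ)))
  step 4: S(S(S(add(SSZ, SZ))))

Answer: NO — after 4 steps the term is S(S(S(add(SSZ, SZ)))), not yet normal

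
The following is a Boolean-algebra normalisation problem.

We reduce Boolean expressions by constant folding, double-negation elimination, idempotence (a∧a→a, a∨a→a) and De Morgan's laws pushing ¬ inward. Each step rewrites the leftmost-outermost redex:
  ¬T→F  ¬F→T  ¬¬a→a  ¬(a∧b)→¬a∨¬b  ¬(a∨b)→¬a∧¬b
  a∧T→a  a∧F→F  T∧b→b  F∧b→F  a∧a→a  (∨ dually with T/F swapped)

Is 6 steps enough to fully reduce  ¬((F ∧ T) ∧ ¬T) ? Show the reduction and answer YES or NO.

Answer: YES — reaches normal form T in 5 ≤ 6 steps

Derivation:
  start: ¬((F ∧ T) ∧ ¬T)
  [1] ¬(F ∧ T) ∨ ¬¬T
  [2] (¬F ∨ ¬T) ∨ ¬¬T
  [3] (T ∨ ¬T) ∨ ¬¬T
  [4] T ∨ ¬¬T
  [5] T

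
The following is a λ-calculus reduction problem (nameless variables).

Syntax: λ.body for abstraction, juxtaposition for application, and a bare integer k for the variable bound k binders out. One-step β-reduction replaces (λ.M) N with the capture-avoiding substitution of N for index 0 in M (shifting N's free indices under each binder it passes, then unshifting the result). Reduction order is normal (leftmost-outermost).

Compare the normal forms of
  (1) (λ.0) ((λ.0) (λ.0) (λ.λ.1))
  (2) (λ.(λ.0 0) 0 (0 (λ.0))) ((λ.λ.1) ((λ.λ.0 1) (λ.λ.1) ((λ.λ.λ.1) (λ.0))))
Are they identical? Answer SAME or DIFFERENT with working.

Term A:
  start: (λ.0) ((λ.0) (λ.0) (λ.λ.1))
  →1  (λ.0) (λ.0) (λ.λ.1)
  →2  (λ.0) (λ.λ.1)
  →3  λ.λ.1

Term B:
  start: (λ.(λ.0 0) 0 (0 (λ.0))) ((λ.λ.1) ((λ.λ.0 1) (λ.λ.1) ((λ.λ.λ.1) (λ.0))))
  →1  (λ.0 0) ((λ.λ.1) ((λ.λ.0 1) (λ.λ.1) ((λ.λ.λ.1) (λ.0)))) ((λ.λ.1) ((λ.λ.0 1) (λ.λ.1) ((λ.λ.λ.1) (λ.0))) (λ.0))
  →2  (λ.λ.1) ((λ.λ.0 1) (λ.λ.1) ((λ.λ.λ.1) (λ.0))) ((λ.λ.1) ((λ.λ.0 1) (λ.λ.1) ((λ.λ.λ.1) (λ.0)))) ((λ.λ.1) ((λ.λ.0 1) (λ.λ.1) ((λ.λ.λ.1) (λ.0))) (λ.0))
  →3  (λ.(λ.λ.0 1) (λ.λ.1) ((λ.λ.λ.1) (λ.0))) ((λ.λ.1) ((λ.λ.0 1) (λ.λ.1) ((λ.λ.λ.1) (λ.0)))) ((λ.λ.1) ((λ.λ.0 1) (λ.λ.1) ((λ.λ.λ.1) (λ.0))) (λ.0))
  →4  (λ.λ.0 1) (λ.λ.1) ((λ.λ.λ.1) (λ.0)) ((λ.λ.1) ((λ.λ.0 1) (λ.λ.1) ((λ.λ.λ.1) (λ.0))) (λ.0))
  →5  (λ.0 (λ.λ.1)) ((λ.λ.λ.1) (λ.0)) ((λ.λ.1) ((λ.λ.0 1) (λ.λ.1) ((λ.λ.λ.1) (λ.0))) (λ.0))
  →6  (λ.λ.λ.1) (λ.0) (λ.λ.1) ((λ.λ.1) ((λ.λ.0 1) (λ.λ.1) ((λ.λ.λ.1) (λ.0))) (λ.0))
  →7  (λ.λ.1) (λ.λ.1) ((λ.λ.1) ((λ.λ.0 1) (λ.λ.1) ((λ.λ.λ.1) (λ.0))) (λ.0))
  →8  (λ.λ.λ.1) ((λ.λ.1) ((λ.λ.0 1) (λ.λ.1) ((λ.λ.λ.1) (λ.0))) (λ.0))
  →9  λ.λ.1

Answer: SAME — A ⇓ λ.λ.1, B ⇓ λ.λ.1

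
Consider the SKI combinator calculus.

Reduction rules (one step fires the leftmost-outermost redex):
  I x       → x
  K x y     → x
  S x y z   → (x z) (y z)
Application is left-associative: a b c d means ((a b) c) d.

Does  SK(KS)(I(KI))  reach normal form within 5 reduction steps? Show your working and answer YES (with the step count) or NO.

Answer: YES — reaches normal form KI in 3 ≤ 5 steps

Reduction:
  start: SK(KS)(I(KI))
  [1] K(I(KI))(KS(I(KI)))
  [2] I(KI)
  [3] KI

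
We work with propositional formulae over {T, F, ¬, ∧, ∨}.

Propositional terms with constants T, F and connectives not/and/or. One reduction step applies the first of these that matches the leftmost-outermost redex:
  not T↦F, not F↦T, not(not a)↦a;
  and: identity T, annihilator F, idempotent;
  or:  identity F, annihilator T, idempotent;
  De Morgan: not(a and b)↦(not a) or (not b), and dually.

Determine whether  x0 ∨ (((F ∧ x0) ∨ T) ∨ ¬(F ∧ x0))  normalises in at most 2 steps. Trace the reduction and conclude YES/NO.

  start: x0 ∨ (((F ∧ x0) ∨ T) ∨ ¬(F ∧ x0))
  →1  x0 ∨ (T ∨ ¬(F ∧ x0))
  →2  x0 ∨ T

Answer: NO — after 2 steps the term is x0 ∨ T, not yet normal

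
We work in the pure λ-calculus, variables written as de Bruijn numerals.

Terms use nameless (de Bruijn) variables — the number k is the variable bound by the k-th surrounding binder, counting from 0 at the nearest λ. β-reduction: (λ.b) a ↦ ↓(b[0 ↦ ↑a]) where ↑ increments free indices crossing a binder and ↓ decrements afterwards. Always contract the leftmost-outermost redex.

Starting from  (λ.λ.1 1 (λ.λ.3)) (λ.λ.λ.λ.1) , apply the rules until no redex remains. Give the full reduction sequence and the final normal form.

  start: (λ.λ.1 1 (λ.λ.3)) (λ.λ.λ.λ.1)
  [1] λ.(λ.λ.λ.λ.1) (λ.λ.λ.λ.1) (λ.λ.λ.λ.λ.λ.1)
  [2] λ.(λ.λ.λ.1) (λ.λ.λ.λ.λ.λ.1)
  [3] λ.λ.λ.1

Answer: normal form = λ.λ.λ.1  (in 3 steps)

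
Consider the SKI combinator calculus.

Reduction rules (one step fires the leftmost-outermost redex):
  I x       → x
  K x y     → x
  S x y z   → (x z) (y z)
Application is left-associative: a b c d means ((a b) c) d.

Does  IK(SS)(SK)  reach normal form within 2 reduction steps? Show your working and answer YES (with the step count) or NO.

  start: IK(SS)(SK)
  [1] K(SS)(SK)
  [2] SS

Answer: YES — reaches normal form SS in 2 ≤ 2 steps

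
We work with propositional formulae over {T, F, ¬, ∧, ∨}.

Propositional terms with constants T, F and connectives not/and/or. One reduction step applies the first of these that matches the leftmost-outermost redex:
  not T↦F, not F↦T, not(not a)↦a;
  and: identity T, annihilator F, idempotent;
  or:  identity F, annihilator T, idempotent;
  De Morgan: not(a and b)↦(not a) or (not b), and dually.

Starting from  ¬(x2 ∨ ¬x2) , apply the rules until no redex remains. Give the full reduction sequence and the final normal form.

  start: ¬(x2 ∨ ¬x2)
  [1] ¬x2 ∧ ¬¬x2
  [2] ¬x2 ∧ x2

Answer: normal form = ¬x2 ∧ x2  (in 2 steps)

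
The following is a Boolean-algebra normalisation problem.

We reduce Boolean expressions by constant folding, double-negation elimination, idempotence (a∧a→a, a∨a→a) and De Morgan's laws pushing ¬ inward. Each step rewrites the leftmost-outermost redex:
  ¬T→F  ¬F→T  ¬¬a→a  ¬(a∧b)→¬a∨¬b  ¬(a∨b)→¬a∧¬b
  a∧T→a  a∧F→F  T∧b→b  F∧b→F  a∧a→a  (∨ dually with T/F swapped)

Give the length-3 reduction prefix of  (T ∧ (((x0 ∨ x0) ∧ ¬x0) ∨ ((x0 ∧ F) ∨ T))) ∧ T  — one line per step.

Answer: after 3 steps: (x0 ∧ ¬x0) ∨ ((x0 ∧ F) ∨ T)

Reduction:
  start: (T ∧ (((x0 ∨ x0) ∧ ¬x0) ∨ ((x0 ∧ F) ∨ T))) ∧ T
  →1  T ∧ (((x0 ∨ x0) ∧ ¬x0) ∨ ((x0 ∧ F) ∨ T))
  →2  ((x0 ∨ x0) ∧ ¬x0) ∨ ((x0 ∧ F) ∨ T)
  →3  (x0 ∧ ¬x0) ∨ ((x0 ∧ F) ∨ T)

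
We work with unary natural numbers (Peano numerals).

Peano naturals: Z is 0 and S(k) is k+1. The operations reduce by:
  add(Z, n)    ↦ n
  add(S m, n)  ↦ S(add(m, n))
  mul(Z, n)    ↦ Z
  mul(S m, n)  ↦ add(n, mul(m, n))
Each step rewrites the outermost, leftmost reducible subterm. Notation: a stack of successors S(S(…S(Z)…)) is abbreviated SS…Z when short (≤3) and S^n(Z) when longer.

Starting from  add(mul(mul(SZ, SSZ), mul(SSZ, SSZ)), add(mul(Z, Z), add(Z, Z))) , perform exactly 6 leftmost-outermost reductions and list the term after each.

  start: add(mul(mul(SZ, SSZ), mul(SSZ, SSZ)), add(mul(Z, Z), add(Z, Z)))
  step 1: add(mul(add(SSZ, mul(Z, SSZ)), mul(SSZ, SSZ)), add(mul(Z, Z), add(Z, Z)))
  step 2: add(mul(S(add(SZ, mul(Z, SSZ))), mul(SSZ, SSZ)), add(mul(Z, Z), add(Z, Z)))
  step 3: add(add(mul(SSZ, SSZ), mul(add(SZ, mul(Z, SSZ)), mul(SSZ, SSZ))), add(mul(Z, Z), add(Z, Z)))
  step 4: add(add(add(SSZ, mul(SZ, SSZ)), mul(add(SZ, mul(Z, SSZ)), mul(SSZ, SSZ))), add(mul(Z, Z), add(Z, Z)))
  step 5: add(add(S(add(SZ, mul(SZ, SSZ))), mul(add(SZ, mul(Z, SSZ)), mul(SSZ, SSZ))), add(mul(Z, Z), add(Z, Z)))
  step 6: add(S(add(add(SZ, mul(SZ, SSZ)), mul(add(SZ, mul(Z, SSZ)), mul(SSZ, SSZ)))), add(mul(Z, Z), add(Z, Z)))

Answer: after 6 steps: add(S(add(add(SZ, mul(SZ, SSZ)), mul(add(SZ, mul(Z, SSZ)), mul(SSZ, SSZ)))), add(mul(Z, Z), add(Z, Z)))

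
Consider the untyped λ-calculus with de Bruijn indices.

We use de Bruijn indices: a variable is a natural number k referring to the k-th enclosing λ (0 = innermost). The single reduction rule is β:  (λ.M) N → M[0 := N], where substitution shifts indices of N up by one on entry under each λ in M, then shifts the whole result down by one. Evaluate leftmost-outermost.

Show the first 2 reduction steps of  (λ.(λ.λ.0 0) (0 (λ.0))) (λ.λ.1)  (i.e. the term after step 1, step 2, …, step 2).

Answer: after 2 steps: λ.0 0

Working:
  start: (λ.(λ.λ.0 0) (0 (λ.0))) (λ.λ.1)
  step 1: (λ.λ.0 0) ((λ.λ.1) (λ.0))
  step 2: λ.0 0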